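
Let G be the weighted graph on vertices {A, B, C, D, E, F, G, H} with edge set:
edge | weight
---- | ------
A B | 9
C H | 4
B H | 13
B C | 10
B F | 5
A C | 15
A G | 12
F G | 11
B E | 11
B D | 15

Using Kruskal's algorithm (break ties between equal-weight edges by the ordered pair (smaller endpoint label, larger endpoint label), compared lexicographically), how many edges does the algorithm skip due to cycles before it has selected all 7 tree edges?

3

Kruskal: consider edges lightest-first.
C H (4): add — endpoints in different components.
B F (5): add — endpoints in different components.
A B (9): add — endpoints in different components.
B C (10): add — endpoints in different components.
B E (11): add — endpoints in different components.
F G (11): add — endpoints in different components.
A G (12): skip — A and G already connected.
B H (13): skip — B and H already connected.
A C (15): skip — A and C already connected.
B D (15): add — endpoints in different components.
Edges rejected before the tree was complete: 3.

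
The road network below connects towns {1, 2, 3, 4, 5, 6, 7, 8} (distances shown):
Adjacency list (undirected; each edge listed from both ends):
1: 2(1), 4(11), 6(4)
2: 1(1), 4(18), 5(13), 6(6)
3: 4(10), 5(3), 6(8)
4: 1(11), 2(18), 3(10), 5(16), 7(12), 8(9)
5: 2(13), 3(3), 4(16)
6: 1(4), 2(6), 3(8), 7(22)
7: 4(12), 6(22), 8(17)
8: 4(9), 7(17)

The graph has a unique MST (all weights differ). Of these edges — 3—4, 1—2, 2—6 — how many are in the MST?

Sort edges by weight, then run Kruskal:
1—2 (1): add — endpoints in different components.
3—5 (3): add — endpoints in different components.
1—6 (4): add — endpoints in different components.
2—6 (6): skip — 2 and 6 already connected.
3—6 (8): add — endpoints in different components.
4—8 (9): add — endpoints in different components.
3—4 (10): add — endpoints in different components.
1—4 (11): skip — 1 and 4 already connected.
4—7 (12): add — endpoints in different components.
MST edge set: {1—2, 3—5, 1—6, 3—6, 4—8, 3—4, 4—7}.
Of the listed edges, {3—4, 1—2} are in the MST → 2.

2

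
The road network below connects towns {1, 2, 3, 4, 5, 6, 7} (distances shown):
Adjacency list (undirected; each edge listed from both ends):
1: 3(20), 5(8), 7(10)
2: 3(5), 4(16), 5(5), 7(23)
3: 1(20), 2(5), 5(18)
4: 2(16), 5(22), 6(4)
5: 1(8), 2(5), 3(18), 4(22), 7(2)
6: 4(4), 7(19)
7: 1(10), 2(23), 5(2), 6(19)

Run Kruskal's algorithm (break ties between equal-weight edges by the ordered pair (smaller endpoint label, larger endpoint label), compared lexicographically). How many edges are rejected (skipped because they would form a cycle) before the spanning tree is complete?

1

Sort edges by weight, then run Kruskal:
5-7 (2): add — endpoints in different components.
4-6 (4): add — endpoints in different components.
2-3 (5): add — endpoints in different components.
2-5 (5): add — endpoints in different components.
1-5 (8): add — endpoints in different components.
1-7 (10): skip — 1 and 7 already connected.
2-4 (16): add — endpoints in different components.
Edges rejected before the tree was complete: 1.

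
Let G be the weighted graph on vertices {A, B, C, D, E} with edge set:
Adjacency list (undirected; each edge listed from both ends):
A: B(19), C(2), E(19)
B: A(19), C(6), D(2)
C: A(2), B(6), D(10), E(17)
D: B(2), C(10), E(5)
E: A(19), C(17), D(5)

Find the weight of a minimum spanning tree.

15

Kruskal's algorithm — process edges by increasing weight (ties by edge label):
A—C (2): add — endpoints in different components.
B—D (2): add — endpoints in different components.
D—E (5): add — endpoints in different components.
B—C (6): add — endpoints in different components.
MST edges: A—C, B—D, D—E, B—C; total weight 2+2+5+6 = 15.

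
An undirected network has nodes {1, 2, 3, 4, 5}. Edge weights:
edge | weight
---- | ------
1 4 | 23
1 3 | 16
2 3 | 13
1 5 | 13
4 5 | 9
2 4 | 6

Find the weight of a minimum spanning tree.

41

Grow the tree from 2 using Prim:
Step 1: frontier [2 4 6, 2 3 13] → take 2 4 (6); add 4.
Step 2: frontier [2 3 13, 4 5 9, 1 4 23] → take 4 5 (9); add 5.
Step 3: frontier [2 3 13, 1 4 23, 1 5 13] → take 1 5 (13); add 1.
Step 4: frontier [1 3 16, 2 3 13] → take 2 3 (13); add 3.
MST edges: 2 4, 4 5, 1 5, 2 3; total weight 6+9+13+13 = 41.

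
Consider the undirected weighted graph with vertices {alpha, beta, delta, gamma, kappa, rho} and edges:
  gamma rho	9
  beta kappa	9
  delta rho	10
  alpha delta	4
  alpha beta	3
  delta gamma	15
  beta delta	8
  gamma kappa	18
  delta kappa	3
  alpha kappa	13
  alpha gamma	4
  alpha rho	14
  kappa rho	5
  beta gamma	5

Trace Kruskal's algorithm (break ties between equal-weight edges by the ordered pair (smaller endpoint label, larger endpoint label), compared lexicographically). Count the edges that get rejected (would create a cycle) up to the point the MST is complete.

1

Kruskal's algorithm — process edges by increasing weight (ties by edge label):
alpha beta (3): add — endpoints in different components.
delta kappa (3): add — endpoints in different components.
alpha delta (4): add — endpoints in different components.
alpha gamma (4): add — endpoints in different components.
beta gamma (5): skip — beta and gamma already connected.
kappa rho (5): add — endpoints in different components.
Edges rejected before the tree was complete: 1.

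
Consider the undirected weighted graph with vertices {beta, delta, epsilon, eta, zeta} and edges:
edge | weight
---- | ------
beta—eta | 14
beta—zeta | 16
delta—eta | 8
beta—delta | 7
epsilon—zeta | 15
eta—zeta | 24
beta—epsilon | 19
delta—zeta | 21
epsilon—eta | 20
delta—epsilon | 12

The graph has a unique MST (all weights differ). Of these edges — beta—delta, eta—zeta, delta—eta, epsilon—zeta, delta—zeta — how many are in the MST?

Sort edges by weight, then run Kruskal:
beta—delta (7): add — endpoints in different components.
delta—eta (8): add — endpoints in different components.
delta—epsilon (12): add — endpoints in different components.
beta—eta (14): skip — eta and beta already connected.
epsilon—zeta (15): add — endpoints in different components.
MST edge set: {beta—delta, delta—eta, delta—epsilon, epsilon—zeta}.
Of the listed edges, {beta—delta, delta—eta, epsilon—zeta} are in the MST → 3.

3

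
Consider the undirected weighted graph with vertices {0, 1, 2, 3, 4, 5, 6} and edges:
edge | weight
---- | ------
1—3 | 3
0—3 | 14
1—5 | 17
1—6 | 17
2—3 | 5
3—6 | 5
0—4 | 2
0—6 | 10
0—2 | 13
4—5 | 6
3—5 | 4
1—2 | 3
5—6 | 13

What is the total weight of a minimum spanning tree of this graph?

23

Prim, starting at 4.
Step 1: cheapest edge leaving the tree is 0—4 (2); add 0.
Step 2: cheapest edge leaving the tree is 4—5 (6); add 5.
Step 3: cheapest edge leaving the tree is 3—5 (4); add 3.
Step 4: cheapest edge leaving the tree is 1—3 (3); add 1.
Step 5: cheapest edge leaving the tree is 1—2 (3); add 2.
Step 6: cheapest edge leaving the tree is 3—6 (5); add 6.
MST edges: 0—4, 4—5, 3—5, 1—3, 1—2, 3—6; total weight 2+6+4+3+3+5 = 23.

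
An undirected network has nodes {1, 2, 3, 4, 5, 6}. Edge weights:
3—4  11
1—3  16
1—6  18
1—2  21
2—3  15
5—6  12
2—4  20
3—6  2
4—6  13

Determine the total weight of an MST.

Kruskal: consider edges lightest-first.
3—6 (2): add. Components now {1} {2} {3,6} {4} {5}
3—4 (11): add. Components now {1} {2} {3,4,6} {5}
5—6 (12): add. Components now {1} {2} {3,4,5,6}
4—6 (13): skip — 4 and 6 already connected.
2—3 (15): add. Components now {1} {2,3,4,5,6}
1—3 (16): add. Components now {1,2,3,4,5,6}
MST edges: 3—6, 3—4, 5—6, 2—3, 1—3; total weight 2+11+12+15+16 = 56.

56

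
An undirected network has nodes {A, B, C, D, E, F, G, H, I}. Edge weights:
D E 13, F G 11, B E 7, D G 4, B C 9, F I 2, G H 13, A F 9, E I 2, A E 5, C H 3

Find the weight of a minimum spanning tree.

43

Kruskal's algorithm — process edges by increasing weight (ties by edge label):
E I (2): add — endpoints in different components.
F I (2): add — endpoints in different components.
C H (3): add — endpoints in different components.
D G (4): add — endpoints in different components.
A E (5): add — endpoints in different components.
B E (7): add — endpoints in different components.
A F (9): skip — A and F already connected.
B C (9): add — endpoints in different components.
F G (11): add — endpoints in different components.
MST edges: E I, F I, C H, D G, A E, B E, B C, F G; total weight 2+2+3+4+5+7+9+11 = 43.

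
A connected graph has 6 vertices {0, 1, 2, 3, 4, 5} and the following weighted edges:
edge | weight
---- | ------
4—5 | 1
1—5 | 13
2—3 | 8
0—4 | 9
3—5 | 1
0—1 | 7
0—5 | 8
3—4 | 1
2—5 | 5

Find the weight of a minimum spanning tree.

Grow the tree from 2 using Prim:
Step 1: cheapest edge leaving the tree is 2—5 (5); add 5.
Step 2: cheapest edge leaving the tree is 3—5 (1); add 3.
Step 3: cheapest edge leaving the tree is 3—4 (1); add 4.
Step 4: cheapest edge leaving the tree is 0—5 (8); add 0.
Step 5: cheapest edge leaving the tree is 0—1 (7); add 1.
MST edges: 2—5, 3—5, 3—4, 0—5, 0—1; total weight 5+1+1+8+7 = 22.

22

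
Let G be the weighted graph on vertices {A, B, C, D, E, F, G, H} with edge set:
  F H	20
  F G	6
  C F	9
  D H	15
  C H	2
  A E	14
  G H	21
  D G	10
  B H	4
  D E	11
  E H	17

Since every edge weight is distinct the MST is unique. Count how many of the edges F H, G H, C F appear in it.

Kruskal: consider edges lightest-first.
C H (2): add — endpoints in different components.
B H (4): add — endpoints in different components.
F G (6): add — endpoints in different components.
C F (9): add — endpoints in different components.
D G (10): add — endpoints in different components.
D E (11): add — endpoints in different components.
A E (14): add — endpoints in different components.
MST edge set: {C H, B H, F G, C F, D G, D E, A E}.
Of the listed edges, {C F} are in the MST → 1.

1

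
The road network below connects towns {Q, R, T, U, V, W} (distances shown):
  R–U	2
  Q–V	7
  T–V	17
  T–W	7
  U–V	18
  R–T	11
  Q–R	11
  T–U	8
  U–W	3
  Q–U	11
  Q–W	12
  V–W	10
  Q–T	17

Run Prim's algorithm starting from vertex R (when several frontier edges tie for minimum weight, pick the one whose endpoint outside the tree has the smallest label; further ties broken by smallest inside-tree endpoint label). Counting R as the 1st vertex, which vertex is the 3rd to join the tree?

W

Grow the tree from R using Prim:
Step 1: cheapest edge leaving the tree is R–U (2); add U.
Step 2: cheapest edge leaving the tree is U–W (3); add W.
Step 3: cheapest edge leaving the tree is T–W (7); add T.
Step 4: cheapest edge leaving the tree is V–W (10); add V.
Step 5: cheapest edge leaving the tree is Q–V (7); add Q.
Vertex order: R, U, W, T, V, Q. The 3rd vertex is W.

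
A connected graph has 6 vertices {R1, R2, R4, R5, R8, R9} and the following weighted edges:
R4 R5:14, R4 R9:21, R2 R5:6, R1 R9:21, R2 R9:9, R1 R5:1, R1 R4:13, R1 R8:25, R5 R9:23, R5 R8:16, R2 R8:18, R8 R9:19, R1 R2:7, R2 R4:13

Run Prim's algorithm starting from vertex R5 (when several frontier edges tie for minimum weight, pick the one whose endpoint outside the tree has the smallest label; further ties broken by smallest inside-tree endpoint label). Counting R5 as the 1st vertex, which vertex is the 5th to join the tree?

R4

Prim's algorithm from R5:
Step 1: frontier [R1 R5 1, R2 R5 6, R4 R5 14, R5 R8 16, R5 R9 23] → take R1 R5 (1); add R1.
Step 2: frontier [R1 R2 7, R1 R4 13, R1 R9 21, R1 R8 25, R2 R5 6, R4 R5 14, R5 R8 16, R5 R9 23] → take R2 R5 (6); add R2.
Step 3: frontier [R1 R4 13, R1 R9 21, R1 R8 25, R2 R9 9, R2 R4 13, R2 R8 18, R4 R5 14, R5 R8 16, R5 R9 23] → take R2 R9 (9); add R9.
Step 4: frontier [R1 R4 13, R1 R8 25, R2 R4 13, R2 R8 18, R4 R5 14, R5 R8 16, R8 R9 19, R4 R9 21] → take R1 R4 (13); add R4.
Step 5: frontier [R1 R8 25, R2 R8 18, R5 R8 16, R8 R9 19] → take R5 R8 (16); add R8.
Vertex order: R5, R1, R2, R9, R4, R8. The 5th vertex is R4.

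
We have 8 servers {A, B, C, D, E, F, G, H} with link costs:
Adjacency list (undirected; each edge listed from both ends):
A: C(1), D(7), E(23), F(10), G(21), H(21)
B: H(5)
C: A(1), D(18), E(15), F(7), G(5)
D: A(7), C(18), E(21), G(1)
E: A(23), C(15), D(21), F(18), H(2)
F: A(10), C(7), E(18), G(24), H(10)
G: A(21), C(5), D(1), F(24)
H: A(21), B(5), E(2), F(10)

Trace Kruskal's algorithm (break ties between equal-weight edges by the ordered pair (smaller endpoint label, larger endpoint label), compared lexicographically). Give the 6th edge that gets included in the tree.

Kruskal: consider edges lightest-first.
A C (1): add — endpoints in different components.
D G (1): add — endpoints in different components.
E H (2): add — endpoints in different components.
B H (5): add — endpoints in different components.
C G (5): add — endpoints in different components.
A D (7): skip — A and D already connected.
C F (7): add — endpoints in different components.
A F (10): skip — A and F already connected.
F H (10): add — endpoints in different components.
The 6th edge added is C F.

C-F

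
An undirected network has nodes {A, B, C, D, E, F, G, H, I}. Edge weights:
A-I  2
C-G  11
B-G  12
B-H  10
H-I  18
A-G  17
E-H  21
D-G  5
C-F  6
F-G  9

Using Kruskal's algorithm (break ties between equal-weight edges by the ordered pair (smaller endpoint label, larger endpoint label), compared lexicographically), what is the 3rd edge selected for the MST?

C-F

Sort edges by weight, then run Kruskal:
A-I (2): add — endpoints in different components.
D-G (5): add — endpoints in different components.
C-F (6): add — endpoints in different components.
F-G (9): add — endpoints in different components.
B-H (10): add — endpoints in different components.
C-G (11): skip — C and G already connected.
B-G (12): add — endpoints in different components.
A-G (17): add — endpoints in different components.
H-I (18): skip — H and I already connected.
E-H (21): add — endpoints in different components.
The 3rd edge added is C-F.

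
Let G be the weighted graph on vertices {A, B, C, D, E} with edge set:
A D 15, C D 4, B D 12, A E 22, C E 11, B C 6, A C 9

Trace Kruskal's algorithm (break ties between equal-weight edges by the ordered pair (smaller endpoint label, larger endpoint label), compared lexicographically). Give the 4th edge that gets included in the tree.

C-E

Sort edges by weight, then run Kruskal:
C D (4): add. Components now {A} {B} {C,D} {E}
B C (6): add. Components now {A} {B,C,D} {E}
A C (9): add. Components now {A,B,C,D} {E}
C E (11): add. Components now {A,B,C,D,E}
The 4th edge added is C E.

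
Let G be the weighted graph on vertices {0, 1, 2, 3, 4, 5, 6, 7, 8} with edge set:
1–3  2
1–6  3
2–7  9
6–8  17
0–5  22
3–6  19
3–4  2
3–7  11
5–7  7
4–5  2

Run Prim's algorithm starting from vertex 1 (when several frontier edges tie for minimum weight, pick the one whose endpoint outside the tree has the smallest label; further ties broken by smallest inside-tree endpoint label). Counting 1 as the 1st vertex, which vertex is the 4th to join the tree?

5

Prim, starting at 1.
Step 1: cheapest edge leaving the tree is 1–3 (2); add 3.
Step 2: cheapest edge leaving the tree is 3–4 (2); add 4.
Step 3: cheapest edge leaving the tree is 4–5 (2); add 5.
Step 4: cheapest edge leaving the tree is 1–6 (3); add 6.
Step 5: cheapest edge leaving the tree is 5–7 (7); add 7.
Step 6: cheapest edge leaving the tree is 2–7 (9); add 2.
Step 7: cheapest edge leaving the tree is 6–8 (17); add 8.
Step 8: cheapest edge leaving the tree is 0–5 (22); add 0.
Vertex order: 1, 3, 4, 5, 6, 7, 2, 8, 0. The 4th vertex is 5.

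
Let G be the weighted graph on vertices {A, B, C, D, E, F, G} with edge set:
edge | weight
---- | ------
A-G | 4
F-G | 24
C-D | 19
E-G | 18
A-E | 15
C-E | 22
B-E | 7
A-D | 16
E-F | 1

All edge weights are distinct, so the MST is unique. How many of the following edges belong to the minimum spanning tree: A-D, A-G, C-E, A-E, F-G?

3

Kruskal's algorithm — process edges by increasing weight (ties by edge label):
E-F (1): add — endpoints in different components.
A-G (4): add — endpoints in different components.
B-E (7): add — endpoints in different components.
A-E (15): add — endpoints in different components.
A-D (16): add — endpoints in different components.
E-G (18): skip — E and G already connected.
C-D (19): add — endpoints in different components.
MST edge set: {E-F, A-G, B-E, A-E, A-D, C-D}.
Of the listed edges, {A-D, A-G, A-E} are in the MST → 3.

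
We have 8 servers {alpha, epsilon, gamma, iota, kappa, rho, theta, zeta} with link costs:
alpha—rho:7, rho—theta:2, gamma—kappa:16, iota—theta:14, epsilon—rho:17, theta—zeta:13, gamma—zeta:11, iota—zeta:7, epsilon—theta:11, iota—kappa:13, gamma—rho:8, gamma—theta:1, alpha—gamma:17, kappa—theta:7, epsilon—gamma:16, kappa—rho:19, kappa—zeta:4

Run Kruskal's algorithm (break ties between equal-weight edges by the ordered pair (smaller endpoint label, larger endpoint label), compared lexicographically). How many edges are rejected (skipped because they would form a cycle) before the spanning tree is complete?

1

Kruskal's algorithm — process edges by increasing weight (ties by edge label):
gamma—theta (1): add — endpoints in different components.
rho—theta (2): add — endpoints in different components.
kappa—zeta (4): add — endpoints in different components.
alpha—rho (7): add — endpoints in different components.
iota—zeta (7): add — endpoints in different components.
kappa—theta (7): add — endpoints in different components.
gamma—rho (8): skip — rho and gamma already connected.
epsilon—theta (11): add — endpoints in different components.
Edges rejected before the tree was complete: 1.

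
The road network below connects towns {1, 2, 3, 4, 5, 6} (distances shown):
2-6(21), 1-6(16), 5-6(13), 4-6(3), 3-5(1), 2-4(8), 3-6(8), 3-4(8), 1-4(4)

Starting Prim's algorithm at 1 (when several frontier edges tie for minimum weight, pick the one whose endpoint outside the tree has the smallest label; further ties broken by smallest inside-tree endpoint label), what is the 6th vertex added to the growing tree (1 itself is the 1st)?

5

Grow the tree from 1 using Prim:
Step 1: frontier [1-4 4, 1-6 16] → take 1-4 (4); add 4.
Step 2: frontier [1-6 16, 4-6 3, 2-4 8, 3-4 8] → take 4-6 (3); add 6.
Step 3: frontier [2-4 8, 3-4 8, 3-6 8, 5-6 13, 2-6 21] → take 2-4 (8); add 2.
Step 4: frontier [3-4 8, 3-6 8, 5-6 13] → take 3-4 (8); add 3.
Step 5: frontier [3-5 1, 5-6 13] → take 3-5 (1); add 5.
Vertex order: 1, 4, 6, 2, 3, 5. The 6th vertex is 5.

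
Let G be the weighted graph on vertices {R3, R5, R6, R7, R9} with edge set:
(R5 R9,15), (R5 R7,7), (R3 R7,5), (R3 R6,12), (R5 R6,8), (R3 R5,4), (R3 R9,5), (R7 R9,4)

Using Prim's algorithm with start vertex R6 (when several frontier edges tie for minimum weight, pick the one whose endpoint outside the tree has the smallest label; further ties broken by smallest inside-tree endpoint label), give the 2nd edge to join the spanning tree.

Grow the tree from R6 using Prim:
Step 1: cheapest edge leaving the tree is R5 R6 (8); add R5.
Step 2: cheapest edge leaving the tree is R3 R5 (4); add R3.
Step 3: cheapest edge leaving the tree is R3 R7 (5); add R7.
Step 4: cheapest edge leaving the tree is R7 R9 (4); add R9.
The 2nd edge added is R3 R5.

R3-R5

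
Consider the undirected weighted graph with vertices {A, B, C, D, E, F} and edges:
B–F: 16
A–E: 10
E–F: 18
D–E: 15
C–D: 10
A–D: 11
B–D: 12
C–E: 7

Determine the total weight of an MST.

55

Kruskal's algorithm — process edges by increasing weight (ties by edge label):
C–E (7): add — endpoints in different components.
A–E (10): add — endpoints in different components.
C–D (10): add — endpoints in different components.
A–D (11): skip — A and D already connected.
B–D (12): add — endpoints in different components.
D–E (15): skip — D and E already connected.
B–F (16): add — endpoints in different components.
MST edges: C–E, A–E, C–D, B–D, B–F; total weight 7+10+10+12+16 = 55.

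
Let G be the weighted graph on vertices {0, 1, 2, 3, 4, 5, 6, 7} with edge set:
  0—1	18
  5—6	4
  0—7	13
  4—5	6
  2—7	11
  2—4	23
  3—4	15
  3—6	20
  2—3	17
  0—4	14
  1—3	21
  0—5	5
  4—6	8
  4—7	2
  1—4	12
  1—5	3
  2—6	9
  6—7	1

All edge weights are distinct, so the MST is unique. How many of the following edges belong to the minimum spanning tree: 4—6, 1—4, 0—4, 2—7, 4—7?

1

Kruskal's algorithm — process edges by increasing weight (ties by edge label):
6—7 (1): add — endpoints in different components.
4—7 (2): add — endpoints in different components.
1—5 (3): add — endpoints in different components.
5—6 (4): add — endpoints in different components.
0—5 (5): add — endpoints in different components.
4—5 (6): skip — 4 and 5 already connected.
4—6 (8): skip — 4 and 6 already connected.
2—6 (9): add — endpoints in different components.
2—7 (11): skip — 2 and 7 already connected.
1—4 (12): skip — 1 and 4 already connected.
0—7 (13): skip — 0 and 7 already connected.
0—4 (14): skip — 0 and 4 already connected.
3—4 (15): add — endpoints in different components.
MST edge set: {6—7, 4—7, 1—5, 5—6, 0—5, 2—6, 3—4}.
Of the listed edges, {4—7} are in the MST → 1.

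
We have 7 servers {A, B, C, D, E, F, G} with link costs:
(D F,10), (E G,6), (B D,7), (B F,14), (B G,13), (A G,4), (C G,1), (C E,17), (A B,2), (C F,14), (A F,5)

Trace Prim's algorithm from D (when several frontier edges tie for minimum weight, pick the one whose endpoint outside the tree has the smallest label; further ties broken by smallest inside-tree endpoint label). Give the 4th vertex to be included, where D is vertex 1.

G

Prim's algorithm from D:
Step 1: cheapest edge leaving the tree is B D (7); add B.
Step 2: cheapest edge leaving the tree is A B (2); add A.
Step 3: cheapest edge leaving the tree is A G (4); add G.
Step 4: cheapest edge leaving the tree is C G (1); add C.
Step 5: cheapest edge leaving the tree is A F (5); add F.
Step 6: cheapest edge leaving the tree is E G (6); add E.
Vertex order: D, B, A, G, C, F, E. The 4th vertex is G.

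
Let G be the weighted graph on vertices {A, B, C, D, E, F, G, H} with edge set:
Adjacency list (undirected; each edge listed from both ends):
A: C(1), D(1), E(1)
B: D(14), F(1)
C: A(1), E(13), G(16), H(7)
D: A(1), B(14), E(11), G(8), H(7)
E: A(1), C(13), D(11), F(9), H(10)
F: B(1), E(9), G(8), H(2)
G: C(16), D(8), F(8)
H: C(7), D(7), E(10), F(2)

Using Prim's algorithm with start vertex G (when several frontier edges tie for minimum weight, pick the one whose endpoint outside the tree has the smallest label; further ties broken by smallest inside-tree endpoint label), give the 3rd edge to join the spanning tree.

Prim's algorithm from G:
Step 1: cheapest edge leaving the tree is D G (8); add D.
Step 2: cheapest edge leaving the tree is A D (1); add A.
Step 3: cheapest edge leaving the tree is A C (1); add C.
Step 4: cheapest edge leaving the tree is A E (1); add E.
Step 5: cheapest edge leaving the tree is C H (7); add H.
Step 6: cheapest edge leaving the tree is F H (2); add F.
Step 7: cheapest edge leaving the tree is B F (1); add B.
The 3rd edge added is A C.

A-C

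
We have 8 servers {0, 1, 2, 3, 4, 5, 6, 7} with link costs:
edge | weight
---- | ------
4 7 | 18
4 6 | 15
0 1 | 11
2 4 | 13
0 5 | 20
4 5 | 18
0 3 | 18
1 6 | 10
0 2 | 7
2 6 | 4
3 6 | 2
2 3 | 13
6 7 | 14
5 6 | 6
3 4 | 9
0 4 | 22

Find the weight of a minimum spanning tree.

52

Grow the tree from 2 using Prim:
Step 1: cheapest edge leaving the tree is 2 6 (4); add 6.
Step 2: cheapest edge leaving the tree is 3 6 (2); add 3.
Step 3: cheapest edge leaving the tree is 5 6 (6); add 5.
Step 4: cheapest edge leaving the tree is 0 2 (7); add 0.
Step 5: cheapest edge leaving the tree is 3 4 (9); add 4.
Step 6: cheapest edge leaving the tree is 1 6 (10); add 1.
Step 7: cheapest edge leaving the tree is 6 7 (14); add 7.
MST edges: 2 6, 3 6, 5 6, 0 2, 3 4, 1 6, 6 7; total weight 4+2+6+7+9+10+14 = 52.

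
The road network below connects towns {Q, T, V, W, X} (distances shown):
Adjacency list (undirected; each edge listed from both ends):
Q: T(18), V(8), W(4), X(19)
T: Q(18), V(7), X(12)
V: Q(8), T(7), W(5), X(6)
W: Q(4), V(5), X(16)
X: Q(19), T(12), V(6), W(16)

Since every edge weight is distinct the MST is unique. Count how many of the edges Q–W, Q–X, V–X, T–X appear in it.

2

Kruskal: consider edges lightest-first.
Q–W (4): add. Components now {Q,W} {X} {V} {T}
V–W (5): add. Components now {Q,V,W} {X} {T}
V–X (6): add. Components now {Q,V,W,X} {T}
T–V (7): add. Components now {Q,T,V,W,X}
MST edge set: {Q–W, V–W, V–X, T–V}.
Of the listed edges, {Q–W, V–X} are in the MST → 2.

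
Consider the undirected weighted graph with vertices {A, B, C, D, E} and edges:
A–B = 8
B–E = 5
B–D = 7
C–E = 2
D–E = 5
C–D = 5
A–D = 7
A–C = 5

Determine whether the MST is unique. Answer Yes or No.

No

Kruskal's algorithm — process edges by increasing weight (ties by edge label):
C–E (2): add. Components now {A} {B} {C,E} {D}
A–C (5): add. Components now {A,C,E} {B} {D}
B–E (5): add. Components now {A,B,C,E} {D}
C–D (5): add. Components now {A,B,C,D,E}
Non-tree edge D–E has weight 5, equal to the heaviest edge on its tree cycle — swapping gives another MST of the same weight. Not unique.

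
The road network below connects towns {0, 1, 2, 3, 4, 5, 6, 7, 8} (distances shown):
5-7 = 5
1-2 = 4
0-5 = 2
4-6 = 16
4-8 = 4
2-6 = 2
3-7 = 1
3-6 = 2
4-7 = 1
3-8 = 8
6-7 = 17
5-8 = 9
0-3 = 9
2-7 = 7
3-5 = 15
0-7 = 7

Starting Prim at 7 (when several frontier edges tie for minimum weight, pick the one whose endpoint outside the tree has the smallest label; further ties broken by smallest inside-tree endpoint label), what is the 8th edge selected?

0-5

Grow the tree from 7 using Prim:
Step 1: cheapest edge leaving the tree is 3-7 (1); add 3.
Step 2: cheapest edge leaving the tree is 4-7 (1); add 4.
Step 3: cheapest edge leaving the tree is 3-6 (2); add 6.
Step 4: cheapest edge leaving the tree is 2-6 (2); add 2.
Step 5: cheapest edge leaving the tree is 1-2 (4); add 1.
Step 6: cheapest edge leaving the tree is 4-8 (4); add 8.
Step 7: cheapest edge leaving the tree is 5-7 (5); add 5.
Step 8: cheapest edge leaving the tree is 0-5 (2); add 0.
The 8th edge added is 0-5.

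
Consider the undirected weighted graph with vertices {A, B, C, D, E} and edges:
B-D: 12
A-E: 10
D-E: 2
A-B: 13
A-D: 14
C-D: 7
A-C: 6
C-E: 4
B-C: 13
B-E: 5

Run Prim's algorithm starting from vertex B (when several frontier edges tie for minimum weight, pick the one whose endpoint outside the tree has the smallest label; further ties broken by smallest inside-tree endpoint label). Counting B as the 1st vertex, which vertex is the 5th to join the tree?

A

Prim, starting at B.
Step 1: cheapest edge leaving the tree is B-E (5); add E.
Step 2: cheapest edge leaving the tree is D-E (2); add D.
Step 3: cheapest edge leaving the tree is C-E (4); add C.
Step 4: cheapest edge leaving the tree is A-C (6); add A.
Vertex order: B, E, D, C, A. The 5th vertex is A.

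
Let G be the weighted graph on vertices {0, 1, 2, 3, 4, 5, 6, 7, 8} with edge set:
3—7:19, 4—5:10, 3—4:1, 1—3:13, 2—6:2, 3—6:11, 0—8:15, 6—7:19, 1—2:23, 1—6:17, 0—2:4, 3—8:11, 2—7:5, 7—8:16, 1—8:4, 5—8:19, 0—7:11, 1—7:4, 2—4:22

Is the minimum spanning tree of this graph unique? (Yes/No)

No

Sort edges by weight, then run Kruskal:
3—4 (1): add — endpoints in different components.
2—6 (2): add — endpoints in different components.
0—2 (4): add — endpoints in different components.
1—7 (4): add — endpoints in different components.
1—8 (4): add — endpoints in different components.
2—7 (5): add — endpoints in different components.
4—5 (10): add — endpoints in different components.
0—7 (11): skip — 0 and 7 already connected.
3—6 (11): add — endpoints in different components.
Non-tree edge 3—8 has weight 11, equal to the heaviest edge on its tree cycle — swapping gives another MST of the same weight. Not unique.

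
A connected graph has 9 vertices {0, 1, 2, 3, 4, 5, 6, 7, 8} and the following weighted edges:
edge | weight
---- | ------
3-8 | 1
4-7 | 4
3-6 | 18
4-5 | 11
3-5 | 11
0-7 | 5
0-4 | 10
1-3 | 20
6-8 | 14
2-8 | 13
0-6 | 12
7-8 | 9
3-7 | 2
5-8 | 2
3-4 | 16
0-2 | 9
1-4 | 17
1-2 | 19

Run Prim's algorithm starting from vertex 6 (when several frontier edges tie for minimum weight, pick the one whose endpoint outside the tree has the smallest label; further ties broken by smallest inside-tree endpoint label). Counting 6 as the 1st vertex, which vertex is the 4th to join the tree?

Prim, starting at 6.
Step 1: cheapest edge leaving the tree is 0-6 (12); add 0.
Step 2: cheapest edge leaving the tree is 0-7 (5); add 7.
Step 3: cheapest edge leaving the tree is 3-7 (2); add 3.
Step 4: cheapest edge leaving the tree is 3-8 (1); add 8.
Step 5: cheapest edge leaving the tree is 5-8 (2); add 5.
Step 6: cheapest edge leaving the tree is 4-7 (4); add 4.
Step 7: cheapest edge leaving the tree is 0-2 (9); add 2.
Step 8: cheapest edge leaving the tree is 1-4 (17); add 1.
Vertex order: 6, 0, 7, 3, 8, 5, 4, 2, 1. The 4th vertex is 3.

3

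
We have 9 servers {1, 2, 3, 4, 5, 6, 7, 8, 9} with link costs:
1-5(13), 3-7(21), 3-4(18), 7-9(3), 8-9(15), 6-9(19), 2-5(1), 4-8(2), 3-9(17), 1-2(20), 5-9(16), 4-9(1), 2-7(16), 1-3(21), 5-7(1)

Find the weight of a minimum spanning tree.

Kruskal: consider edges lightest-first.
2-5 (1): add — endpoints in different components.
4-9 (1): add — endpoints in different components.
5-7 (1): add — endpoints in different components.
4-8 (2): add — endpoints in different components.
7-9 (3): add — endpoints in different components.
1-5 (13): add — endpoints in different components.
8-9 (15): skip — 8 and 9 already connected.
2-7 (16): skip — 2 and 7 already connected.
5-9 (16): skip — 5 and 9 already connected.
3-9 (17): add — endpoints in different components.
3-4 (18): skip — 3 and 4 already connected.
6-9 (19): add — endpoints in different components.
MST edges: 2-5, 4-9, 5-7, 4-8, 7-9, 1-5, 3-9, 6-9; total weight 1+1+1+2+3+13+17+19 = 57.

57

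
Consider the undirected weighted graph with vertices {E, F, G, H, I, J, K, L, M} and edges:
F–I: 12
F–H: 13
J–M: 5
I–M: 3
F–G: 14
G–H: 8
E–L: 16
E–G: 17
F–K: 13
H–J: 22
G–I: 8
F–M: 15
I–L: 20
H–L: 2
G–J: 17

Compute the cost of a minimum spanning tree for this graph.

Prim, starting at L.
Step 1: cheapest edge leaving the tree is H–L (2); add H.
Step 2: cheapest edge leaving the tree is G–H (8); add G.
Step 3: cheapest edge leaving the tree is G–I (8); add I.
Step 4: cheapest edge leaving the tree is I–M (3); add M.
Step 5: cheapest edge leaving the tree is J–M (5); add J.
Step 6: cheapest edge leaving the tree is F–I (12); add F.
Step 7: cheapest edge leaving the tree is F–K (13); add K.
Step 8: cheapest edge leaving the tree is E–L (16); add E.
MST edges: H–L, G–H, G–I, I–M, J–M, F–I, F–K, E–L; total weight 2+8+8+3+5+12+13+16 = 67.

67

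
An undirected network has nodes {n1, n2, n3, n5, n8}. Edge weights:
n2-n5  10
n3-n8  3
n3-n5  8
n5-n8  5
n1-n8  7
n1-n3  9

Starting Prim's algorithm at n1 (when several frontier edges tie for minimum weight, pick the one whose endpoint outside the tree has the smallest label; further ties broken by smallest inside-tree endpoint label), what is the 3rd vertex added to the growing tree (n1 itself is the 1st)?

Prim's algorithm from n1:
Step 1: cheapest edge leaving the tree is n1-n8 (7); add n8.
Step 2: cheapest edge leaving the tree is n3-n8 (3); add n3.
Step 3: cheapest edge leaving the tree is n5-n8 (5); add n5.
Step 4: cheapest edge leaving the tree is n2-n5 (10); add n2.
Vertex order: n1, n8, n3, n5, n2. The 3rd vertex is n3.

n3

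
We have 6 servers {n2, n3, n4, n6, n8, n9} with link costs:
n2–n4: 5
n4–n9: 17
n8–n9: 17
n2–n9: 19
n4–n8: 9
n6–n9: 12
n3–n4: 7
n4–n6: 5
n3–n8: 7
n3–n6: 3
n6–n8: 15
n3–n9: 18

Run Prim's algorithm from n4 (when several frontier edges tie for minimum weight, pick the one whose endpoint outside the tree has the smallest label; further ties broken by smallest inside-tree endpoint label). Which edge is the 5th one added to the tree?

n6-n9

Grow the tree from n4 using Prim:
Step 1: frontier [n2–n4 5, n4–n6 5, n3–n4 7, n4–n8 9, n4–n9 17] → take n2–n4 (5); add n2.
Step 2: frontier [n2–n9 19, n4–n6 5, n3–n4 7, n4–n8 9, n4–n9 17] → take n4–n6 (5); add n6.
Step 3: frontier [n2–n9 19, n3–n4 7, n4–n8 9, n4–n9 17, n3–n6 3, n6–n9 12, n6–n8 15] → take n3–n6 (3); add n3.
Step 4: frontier [n2–n9 19, n3–n8 7, n3–n9 18, n4–n8 9, n4–n9 17, n6–n9 12, n6–n8 15] → take n3–n8 (7); add n8.
Step 5: frontier [n2–n9 19, n3–n9 18, n4–n9 17, n6–n9 12, n8–n9 17] → take n6–n9 (12); add n9.
The 5th edge added is n6–n9.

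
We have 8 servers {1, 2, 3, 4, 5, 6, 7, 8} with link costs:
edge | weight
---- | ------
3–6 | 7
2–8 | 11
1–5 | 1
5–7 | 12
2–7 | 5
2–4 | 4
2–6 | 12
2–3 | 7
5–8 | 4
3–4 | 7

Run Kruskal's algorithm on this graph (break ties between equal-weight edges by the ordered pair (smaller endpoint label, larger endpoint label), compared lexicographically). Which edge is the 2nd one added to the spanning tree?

2-4

Kruskal: consider edges lightest-first.
1–5 (1): add — endpoints in different components.
2–4 (4): add — endpoints in different components.
5–8 (4): add — endpoints in different components.
2–7 (5): add — endpoints in different components.
2–3 (7): add — endpoints in different components.
3–4 (7): skip — 3 and 4 already connected.
3–6 (7): add — endpoints in different components.
2–8 (11): add — endpoints in different components.
The 2nd edge added is 2–4.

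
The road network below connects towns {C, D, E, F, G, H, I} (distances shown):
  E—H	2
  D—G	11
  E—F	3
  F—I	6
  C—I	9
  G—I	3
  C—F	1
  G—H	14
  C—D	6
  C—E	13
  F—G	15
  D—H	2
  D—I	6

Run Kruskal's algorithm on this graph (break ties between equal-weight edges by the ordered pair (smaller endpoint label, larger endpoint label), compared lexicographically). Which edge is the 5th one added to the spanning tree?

Kruskal: consider edges lightest-first.
C—F (1): add. Components now {C,F} {D} {E} {G} {H} {I}
D—H (2): add. Components now {C,F} {D,H} {E} {G} {I}
E—H (2): add. Components now {C,F} {D,E,H} {G} {I}
E—F (3): add. Components now {C,D,E,F,H} {G} {I}
G—I (3): add. Components now {C,D,E,F,H} {G,I}
C—D (6): skip — C and D already connected.
D—I (6): add. Components now {C,D,E,F,G,H,I}
The 5th edge added is G—I.

G-I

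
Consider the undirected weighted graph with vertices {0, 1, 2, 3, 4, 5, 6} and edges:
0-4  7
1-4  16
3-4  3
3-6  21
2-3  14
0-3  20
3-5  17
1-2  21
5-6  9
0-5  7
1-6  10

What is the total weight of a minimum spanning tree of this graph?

Prim's algorithm from 2:
Step 1: frontier [2-3 14, 1-2 21] → take 2-3 (14); add 3.
Step 2: frontier [1-2 21, 3-4 3, 3-5 17, 0-3 20, 3-6 21] → take 3-4 (3); add 4.
Step 3: frontier [1-2 21, 3-5 17, 0-3 20, 3-6 21, 0-4 7, 1-4 16] → take 0-4 (7); add 0.
Step 4: frontier [0-5 7, 1-2 21, 3-5 17, 3-6 21, 1-4 16] → take 0-5 (7); add 5.
Step 5: frontier [1-2 21, 3-6 21, 1-4 16, 5-6 9] → take 5-6 (9); add 6.
Step 6: frontier [1-2 21, 1-4 16, 1-6 10] → take 1-6 (10); add 1.
MST edges: 2-3, 3-4, 0-4, 0-5, 5-6, 1-6; total weight 14+3+7+7+9+10 = 50.

50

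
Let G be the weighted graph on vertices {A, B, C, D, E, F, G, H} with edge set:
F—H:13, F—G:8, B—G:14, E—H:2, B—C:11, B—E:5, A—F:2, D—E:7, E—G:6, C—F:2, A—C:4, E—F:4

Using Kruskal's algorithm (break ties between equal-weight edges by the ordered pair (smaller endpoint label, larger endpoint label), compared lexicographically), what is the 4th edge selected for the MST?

E-F

Kruskal: consider edges lightest-first.
A—F (2): add — endpoints in different components.
C—F (2): add — endpoints in different components.
E—H (2): add — endpoints in different components.
A—C (4): skip — A and C already connected.
E—F (4): add — endpoints in different components.
B—E (5): add — endpoints in different components.
E—G (6): add — endpoints in different components.
D—E (7): add — endpoints in different components.
The 4th edge added is E—F.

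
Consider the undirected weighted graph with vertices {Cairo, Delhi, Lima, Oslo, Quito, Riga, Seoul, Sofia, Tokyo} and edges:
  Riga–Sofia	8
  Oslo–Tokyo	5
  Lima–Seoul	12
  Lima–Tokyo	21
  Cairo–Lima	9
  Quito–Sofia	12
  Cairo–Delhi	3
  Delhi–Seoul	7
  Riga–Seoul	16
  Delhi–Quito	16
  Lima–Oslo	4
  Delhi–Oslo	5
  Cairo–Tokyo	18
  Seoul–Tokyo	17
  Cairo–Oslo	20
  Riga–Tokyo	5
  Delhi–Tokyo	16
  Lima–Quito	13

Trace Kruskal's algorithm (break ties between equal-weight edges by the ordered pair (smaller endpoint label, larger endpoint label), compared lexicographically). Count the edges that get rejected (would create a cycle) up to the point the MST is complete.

Kruskal: consider edges lightest-first.
Cairo–Delhi (3): add — endpoints in different components.
Lima–Oslo (4): add — endpoints in different components.
Delhi–Oslo (5): add — endpoints in different components.
Oslo–Tokyo (5): add — endpoints in different components.
Riga–Tokyo (5): add — endpoints in different components.
Delhi–Seoul (7): add — endpoints in different components.
Riga–Sofia (8): add — endpoints in different components.
Cairo–Lima (9): skip — Lima and Cairo already connected.
Lima–Seoul (12): skip — Seoul and Lima already connected.
Quito–Sofia (12): add — endpoints in different components.
Edges rejected before the tree was complete: 2.

2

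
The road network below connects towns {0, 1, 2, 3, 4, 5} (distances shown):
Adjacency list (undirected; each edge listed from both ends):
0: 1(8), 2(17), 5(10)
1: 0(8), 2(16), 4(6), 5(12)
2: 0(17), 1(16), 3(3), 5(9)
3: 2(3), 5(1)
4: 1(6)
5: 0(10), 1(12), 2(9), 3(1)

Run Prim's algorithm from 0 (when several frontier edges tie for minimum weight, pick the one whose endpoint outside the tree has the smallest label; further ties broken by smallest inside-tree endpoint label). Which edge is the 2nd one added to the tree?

Prim's algorithm from 0:
Step 1: cheapest edge leaving the tree is 0-1 (8); add 1.
Step 2: cheapest edge leaving the tree is 1-4 (6); add 4.
Step 3: cheapest edge leaving the tree is 0-5 (10); add 5.
Step 4: cheapest edge leaving the tree is 3-5 (1); add 3.
Step 5: cheapest edge leaving the tree is 2-3 (3); add 2.
The 2nd edge added is 1-4.

1-4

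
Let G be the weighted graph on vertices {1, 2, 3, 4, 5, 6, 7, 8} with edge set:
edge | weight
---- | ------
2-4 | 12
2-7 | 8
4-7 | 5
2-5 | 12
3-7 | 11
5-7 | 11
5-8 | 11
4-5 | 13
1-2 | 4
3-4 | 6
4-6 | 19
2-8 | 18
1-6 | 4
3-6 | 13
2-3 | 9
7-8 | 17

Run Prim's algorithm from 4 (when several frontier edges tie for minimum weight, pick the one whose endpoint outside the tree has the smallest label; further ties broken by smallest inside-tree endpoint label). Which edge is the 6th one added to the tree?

5-7

Prim's algorithm from 4:
Step 1: cheapest edge leaving the tree is 4-7 (5); add 7.
Step 2: cheapest edge leaving the tree is 3-4 (6); add 3.
Step 3: cheapest edge leaving the tree is 2-7 (8); add 2.
Step 4: cheapest edge leaving the tree is 1-2 (4); add 1.
Step 5: cheapest edge leaving the tree is 1-6 (4); add 6.
Step 6: cheapest edge leaving the tree is 5-7 (11); add 5.
Step 7: cheapest edge leaving the tree is 5-8 (11); add 8.
The 6th edge added is 5-7.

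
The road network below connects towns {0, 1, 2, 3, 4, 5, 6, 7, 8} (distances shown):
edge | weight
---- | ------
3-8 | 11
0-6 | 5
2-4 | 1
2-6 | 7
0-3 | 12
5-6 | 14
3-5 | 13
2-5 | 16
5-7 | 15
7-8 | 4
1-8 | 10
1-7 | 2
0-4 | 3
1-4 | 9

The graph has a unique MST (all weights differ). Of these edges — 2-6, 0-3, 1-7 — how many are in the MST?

1

Kruskal's algorithm — process edges by increasing weight (ties by edge label):
2-4 (1): add — endpoints in different components.
1-7 (2): add — endpoints in different components.
0-4 (3): add — endpoints in different components.
7-8 (4): add — endpoints in different components.
0-6 (5): add — endpoints in different components.
2-6 (7): skip — 2 and 6 already connected.
1-4 (9): add — endpoints in different components.
1-8 (10): skip — 1 and 8 already connected.
3-8 (11): add — endpoints in different components.
0-3 (12): skip — 0 and 3 already connected.
3-5 (13): add — endpoints in different components.
MST edge set: {2-4, 1-7, 0-4, 7-8, 0-6, 1-4, 3-8, 3-5}.
Of the listed edges, {1-7} are in the MST → 1.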